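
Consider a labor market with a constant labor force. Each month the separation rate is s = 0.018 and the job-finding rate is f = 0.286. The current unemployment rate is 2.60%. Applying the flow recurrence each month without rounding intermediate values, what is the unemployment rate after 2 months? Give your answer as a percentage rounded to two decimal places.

With a fixed labor force, u_{t+1} = u_t + s·(1−u_t) − f·u_t = u_t·(1−s−f) + s.
Here 1−s−f = 0.696 and s = 0.018.
u_1 = 0.026000 × 0.696 + 0.018 = 0.036096.
u_2 = 0.036096 × 0.696 + 0.018 = 0.043123.

Unemployment rate after two months ≈ 4.31%.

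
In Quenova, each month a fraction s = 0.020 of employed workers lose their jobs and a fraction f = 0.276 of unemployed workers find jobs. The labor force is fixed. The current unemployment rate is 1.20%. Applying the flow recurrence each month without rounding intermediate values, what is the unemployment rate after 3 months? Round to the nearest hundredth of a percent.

With a fixed labor force, u_{t+1} = u_t + s·(1−u_t) − f·u_t = u_t·(1−s−f) + s.
Here 1−s−f = 0.704 and s = 0.020.
u_1 = 0.012000 × 0.704 + 0.020 = 0.028448.
u_2 = 0.028448 × 0.704 + 0.020 = 0.040027.
u_3 = 0.040027 × 0.704 + 0.020 = 0.048179.

Unemployment rate after three months ≈ 4.82%.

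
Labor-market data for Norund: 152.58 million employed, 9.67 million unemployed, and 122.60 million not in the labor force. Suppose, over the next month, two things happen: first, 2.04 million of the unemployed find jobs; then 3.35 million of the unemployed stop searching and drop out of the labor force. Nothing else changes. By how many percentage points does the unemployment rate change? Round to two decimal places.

The unemployment rate changes by −3.27 percentage points.

Initially, labor force = 152.58 + 9.67 = 162.25 million, so u = 9.67/162.25 = 5.96%.
After the first change, unemployed falls and employed rises by 2.04; labor force unchanged → E = 154.62, U = 7.63, labor force = 162.25 million.
After the second change, unemployed and labor force both fall by 3.35 → E = 154.62, U = 4.28, labor force = 158.90 million.
New unemployment rate = 4.28 / 158.90 = 2.69%.
Change = 2.69% − 5.96% = −3.27 percentage points.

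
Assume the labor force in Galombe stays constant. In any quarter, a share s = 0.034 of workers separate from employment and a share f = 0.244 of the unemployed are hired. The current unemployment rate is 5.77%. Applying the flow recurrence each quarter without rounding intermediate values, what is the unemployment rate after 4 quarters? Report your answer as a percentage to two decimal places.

With a fixed labor force, u_{t+1} = u_t + s·(1−u_t) − f·u_t = u_t·(1−s−f) + s.
Here 1−s−f = 0.722 and s = 0.034.
u_1 = 0.057700 × 0.722 + 0.034 = 0.075659.
u_2 = 0.075659 × 0.722 + 0.034 = 0.088626.
u_3 = 0.088626 × 0.722 + 0.034 = 0.097988.
u_4 = 0.097988 × 0.722 + 0.034 = 0.104747.

Unemployment rate after four quarters ≈ 10.47%.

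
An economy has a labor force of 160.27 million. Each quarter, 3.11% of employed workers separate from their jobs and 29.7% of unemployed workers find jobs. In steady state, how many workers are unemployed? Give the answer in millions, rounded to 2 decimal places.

About 15.19 million are unemployed in steady state.

Steady-state unemployment rate u* = s/(s+f) = 3.11/(3.11+29.7) = 0.094788.
Unemployed = u* × labor force = 0.094788 × 160.27 ≈ 15.19 million.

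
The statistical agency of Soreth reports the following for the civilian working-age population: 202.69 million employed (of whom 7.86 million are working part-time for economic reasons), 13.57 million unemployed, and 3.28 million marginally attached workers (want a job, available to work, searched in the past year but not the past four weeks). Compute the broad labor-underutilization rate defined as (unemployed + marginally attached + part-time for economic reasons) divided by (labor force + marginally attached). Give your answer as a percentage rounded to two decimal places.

Labor force = 202.69 + 13.57 = 216.26 million.
Numerator = 13.57 + 3.28 + 7.86 = 24.71 million.
Denominator = 216.26 + 3.28 = 219.54 million.
Broad rate = 24.71 / 219.54 = 11.26%.

Broad underutilization rate ≈ 11.26%.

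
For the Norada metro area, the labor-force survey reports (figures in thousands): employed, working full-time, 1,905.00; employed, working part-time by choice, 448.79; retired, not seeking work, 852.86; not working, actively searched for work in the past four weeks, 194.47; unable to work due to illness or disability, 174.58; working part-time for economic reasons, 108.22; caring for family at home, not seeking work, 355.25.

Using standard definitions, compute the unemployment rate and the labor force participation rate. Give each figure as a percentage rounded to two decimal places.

Employed = 1,905.00 + 448.79 + 108.22 = 2,462.01 thousand (anyone who worked, including part-time for economic reasons, counts as employed).
Unemployed = 194.47 thousand.
Labor force = 2,462.01 + 194.47 = 2,656.48 thousand.
Not in labor force = 852.86 + 174.58 + 355.25 = 1,382.69 thousand (those not working and not actively searching are outside the labor force).
Civilian working-age population = 2,656.48 + 1,382.69 = 4,039.17 thousand.
Unemployment rate = 194.47 / 2,656.48 = 7.32%.
Labor force participation rate = 2,656.48 / 4,039.17 = 65.77%.

Unemployment rate ≈ 7.32%; labor force participation rate ≈ 65.77%.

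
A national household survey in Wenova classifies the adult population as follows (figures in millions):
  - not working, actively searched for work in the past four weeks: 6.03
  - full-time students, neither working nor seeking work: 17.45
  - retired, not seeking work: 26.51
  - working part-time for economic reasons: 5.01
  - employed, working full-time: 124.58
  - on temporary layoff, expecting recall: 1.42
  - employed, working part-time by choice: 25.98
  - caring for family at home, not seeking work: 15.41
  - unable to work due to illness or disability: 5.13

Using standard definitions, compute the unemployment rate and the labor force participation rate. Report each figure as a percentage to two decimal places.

Employed = 5.01 + 124.58 + 25.98 = 155.57 million (anyone who worked, including part-time for economic reasons, counts as employed).
Unemployed = 6.03 + 1.42 = 7.45 million (jobless and actively searching, or on temporary layoff).
Labor force = 155.57 + 7.45 = 163.02 million.
Not in labor force = 17.45 + 26.51 + 15.41 + 5.13 = 64.50 million (those not working and not actively searching are outside the labor force).
Civilian working-age population = 163.02 + 64.50 = 227.52 million.
Unemployment rate = 7.45 / 163.02 = 4.57%.
Labor force participation rate = 163.02 / 227.52 = 71.65%.

Unemployment rate ≈ 4.57%; labor force participation rate ≈ 71.65%.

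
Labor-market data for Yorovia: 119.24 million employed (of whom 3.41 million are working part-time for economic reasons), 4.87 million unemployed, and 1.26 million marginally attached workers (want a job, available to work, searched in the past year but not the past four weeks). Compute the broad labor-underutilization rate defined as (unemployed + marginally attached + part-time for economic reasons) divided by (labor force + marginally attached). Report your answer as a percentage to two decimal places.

Broad underutilization rate ≈ 7.61%.

Labor force = 119.24 + 4.87 = 124.11 million.
Numerator = 4.87 + 1.26 + 3.41 = 9.54 million.
Denominator = 124.11 + 1.26 = 125.37 million.
Broad rate = 9.54 / 125.37 = 7.61%.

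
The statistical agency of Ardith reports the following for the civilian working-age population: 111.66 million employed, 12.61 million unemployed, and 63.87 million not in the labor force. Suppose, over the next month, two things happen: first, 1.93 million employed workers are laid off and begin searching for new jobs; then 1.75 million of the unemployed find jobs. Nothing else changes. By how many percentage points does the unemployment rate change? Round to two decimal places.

Initially, labor force = 111.66 + 12.61 = 124.27 million, so u = 12.61/124.27 = 10.15%.
After the first change, employed falls and unemployed rises by 1.93; labor force unchanged → E = 109.73, U = 14.54, labor force = 124.27 million.
After the second change, unemployed falls and employed rises by 1.75; labor force unchanged → E = 111.48, U = 12.79, labor force = 124.27 million.
New unemployment rate = 12.79 / 124.27 = 10.29%.
Change = 10.29% − 10.15% = +0.14 percentage points.

The unemployment rate changes by +0.14 percentage points.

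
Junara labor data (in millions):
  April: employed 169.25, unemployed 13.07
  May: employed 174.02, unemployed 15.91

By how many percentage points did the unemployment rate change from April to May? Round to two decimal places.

The unemployment rate changed by +1.21 percentage points.

April: labor force = 169.25 + 13.07 = 182.32; u = 13.07/182.32 = 7.17%.
May: labor force = 174.02 + 15.91 = 189.93; u = 15.91/189.93 = 8.38%.
Change = 8.38% − 7.17% = +1.21 pp.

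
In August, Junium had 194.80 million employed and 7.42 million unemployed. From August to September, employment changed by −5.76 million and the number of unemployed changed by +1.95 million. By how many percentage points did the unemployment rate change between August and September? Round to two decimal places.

August: labor force = 194.80 + 7.42 = 202.22; u = 7.42/202.22 = 3.67%.
September: labor force = 189.04 + 9.37 = 198.41; u = 9.37/198.41 = 4.72%.
Change = 4.72% − 3.67% = +1.05 pp.

The unemployment rate changed by +1.05 percentage points.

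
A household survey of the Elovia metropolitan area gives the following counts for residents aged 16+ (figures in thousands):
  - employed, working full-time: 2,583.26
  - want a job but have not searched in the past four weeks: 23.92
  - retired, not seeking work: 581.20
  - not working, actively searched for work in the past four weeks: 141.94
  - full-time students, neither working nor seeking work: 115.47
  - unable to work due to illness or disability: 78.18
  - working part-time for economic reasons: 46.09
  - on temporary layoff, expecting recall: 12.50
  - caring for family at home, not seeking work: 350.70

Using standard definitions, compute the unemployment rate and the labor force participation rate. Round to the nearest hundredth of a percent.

Employed = 2,583.26 + 46.09 = 2,629.35 thousand (anyone who worked, including part-time for economic reasons, counts as employed).
Unemployed = 141.94 + 12.50 = 154.44 thousand (jobless and actively searching, or on temporary layoff).
Labor force = 2,629.35 + 154.44 = 2,783.79 thousand.
Not in labor force = 23.92 + 581.20 + 115.47 + 78.18 + 350.70 = 1,149.47 thousand (those not working and not actively searching are outside the labor force — including those who want a job but have given up searching).
Civilian working-age population = 2,783.79 + 1,149.47 = 3,933.26 thousand.
Unemployment rate = 154.44 / 2,783.79 = 5.55%.
Labor force participation rate = 2,783.79 / 3,933.26 = 70.78%.

Unemployment rate ≈ 5.55%; labor force participation rate ≈ 70.78%.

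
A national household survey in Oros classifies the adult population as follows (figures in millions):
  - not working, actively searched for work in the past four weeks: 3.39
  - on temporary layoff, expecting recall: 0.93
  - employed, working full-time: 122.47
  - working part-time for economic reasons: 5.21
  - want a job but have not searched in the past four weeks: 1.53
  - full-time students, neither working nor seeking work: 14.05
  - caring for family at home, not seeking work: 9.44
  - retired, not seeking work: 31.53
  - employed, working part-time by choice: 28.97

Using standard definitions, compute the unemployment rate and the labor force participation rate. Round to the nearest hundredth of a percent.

Employed = 122.47 + 5.21 + 28.97 = 156.65 million (anyone who worked, including part-time for economic reasons, counts as employed).
Unemployed = 3.39 + 0.93 = 4.32 million (jobless and actively searching, or on temporary layoff).
Labor force = 156.65 + 4.32 = 160.97 million.
Not in labor force = 1.53 + 14.05 + 9.44 + 31.53 = 56.55 million (those not working and not actively searching are outside the labor force — including those who want a job but have given up searching).
Civilian working-age population = 160.97 + 56.55 = 217.52 million.
Unemployment rate = 4.32 / 160.97 = 2.68%.
Labor force participation rate = 160.97 / 217.52 = 74.00%.

Unemployment rate ≈ 2.68%; labor force participation rate ≈ 74.00%.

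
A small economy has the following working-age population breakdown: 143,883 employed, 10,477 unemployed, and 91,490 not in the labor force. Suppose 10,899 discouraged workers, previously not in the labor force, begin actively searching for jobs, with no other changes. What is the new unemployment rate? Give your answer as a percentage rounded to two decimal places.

Initially, labor force = 143,883 + 10,477 = 154,360, so u = 10,477/154,360 = 6.79%.
After the change, unemployed and labor force both rise by 10,899 → E = 143,883, U = 21,376, labor force = 165,259.
New unemployment rate = 21,376 / 165,259 = 12.93%.

New unemployment rate ≈ 12.93%.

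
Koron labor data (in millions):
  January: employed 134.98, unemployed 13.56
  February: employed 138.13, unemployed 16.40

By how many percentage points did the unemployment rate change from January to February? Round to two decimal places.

January: labor force = 134.98 + 13.56 = 148.54; u = 13.56/148.54 = 9.13%.
February: labor force = 138.13 + 16.40 = 154.53; u = 16.40/154.53 = 10.61%.
Change = 10.61% − 9.13% = +1.48 pp.

The unemployment rate changed by +1.48 percentage points.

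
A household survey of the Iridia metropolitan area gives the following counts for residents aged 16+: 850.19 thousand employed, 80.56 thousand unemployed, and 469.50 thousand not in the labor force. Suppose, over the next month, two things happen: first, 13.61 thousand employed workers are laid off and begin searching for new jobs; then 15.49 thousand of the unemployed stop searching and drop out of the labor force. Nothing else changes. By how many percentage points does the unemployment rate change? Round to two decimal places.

Initially, labor force = 850.19 + 80.56 = 930.75 thousand, so u = 80.56/930.75 = 8.66%.
After the first change, employed falls and unemployed rises by 13.61; labor force unchanged → E = 836.58, U = 94.17, labor force = 930.75 thousand.
After the second change, unemployed and labor force both fall by 15.49 → E = 836.58, U = 78.68, labor force = 915.26 thousand.
New unemployment rate = 78.68 / 915.26 = 8.60%.
Change = 8.60% − 8.66% = −0.06 percentage points.

The unemployment rate changes by −0.06 percentage points.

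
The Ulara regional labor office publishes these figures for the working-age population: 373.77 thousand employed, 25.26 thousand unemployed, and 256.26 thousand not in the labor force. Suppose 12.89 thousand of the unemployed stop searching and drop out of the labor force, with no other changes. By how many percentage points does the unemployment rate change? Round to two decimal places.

The unemployment rate changes by −3.13 percentage points.

Initially, labor force = 373.77 + 25.26 = 399.03 thousand, so u = 25.26/399.03 = 6.33%.
After the change, unemployed and labor force both fall by 12.89 → E = 373.77, U = 12.37, labor force = 386.14 thousand.
New unemployment rate = 12.37 / 386.14 = 3.20%.
Change = 3.20% − 6.33% = −3.13 percentage points.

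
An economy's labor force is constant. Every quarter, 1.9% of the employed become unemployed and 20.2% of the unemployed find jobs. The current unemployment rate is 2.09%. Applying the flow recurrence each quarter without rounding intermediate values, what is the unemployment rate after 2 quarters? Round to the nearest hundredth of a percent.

With a fixed labor force, u_{t+1} = u_t + s·(1−u_t) − f·u_t = u_t·(1−s−f) + s.
Here 1−s−f = 0.779 and s = 0.019.
u_1 = 0.020900 × 0.779 + 0.019 = 0.035281.
u_2 = 0.035281 × 0.779 + 0.019 = 0.046484.

Unemployment rate after two quarters ≈ 4.65%.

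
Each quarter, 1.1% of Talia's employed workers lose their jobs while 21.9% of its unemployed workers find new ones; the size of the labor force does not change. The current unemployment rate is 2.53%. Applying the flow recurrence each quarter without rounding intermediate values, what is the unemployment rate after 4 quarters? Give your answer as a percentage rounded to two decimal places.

With a fixed labor force, u_{t+1} = u_t + s·(1−u_t) − f·u_t = u_t·(1−s−f) + s.
Here 1−s−f = 0.770 and s = 0.011.
u_1 = 0.025300 × 0.770 + 0.011 = 0.030481.
u_2 = 0.030481 × 0.770 + 0.011 = 0.034470.
u_3 = 0.034470 × 0.770 + 0.011 = 0.037542.
u_4 = 0.037542 × 0.770 + 0.011 = 0.039907.

Unemployment rate after four quarters ≈ 3.99%.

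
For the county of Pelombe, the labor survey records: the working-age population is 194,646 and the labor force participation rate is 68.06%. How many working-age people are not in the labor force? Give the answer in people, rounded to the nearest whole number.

Share not in the labor force = 1 − 0.6806 = 0.3194.
Not in labor force = 0.3194 × 194,646 ≈ 62,170.

About 62,170 are not in the labor force.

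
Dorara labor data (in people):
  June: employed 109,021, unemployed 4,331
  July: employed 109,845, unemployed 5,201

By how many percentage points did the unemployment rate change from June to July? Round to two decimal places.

The unemployment rate changed by +0.70 percentage points.

June: labor force = 109,021 + 4,331 = 113,352; u = 4,331/113,352 = 3.82%.
July: labor force = 109,845 + 5,201 = 115,046; u = 5,201/115,046 = 4.52%.
Change = 4.52% − 3.82% = +0.70 pp.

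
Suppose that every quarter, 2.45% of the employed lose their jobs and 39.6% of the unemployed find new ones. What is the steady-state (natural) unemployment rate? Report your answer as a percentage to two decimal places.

At steady state the flows balance: s·E = f·U, so U/(E+U) = s/(s+f).
u* = 2.45 / (2.45 + 39.6) = 2.45 / 42.05 = 5.83%.

Steady-state unemployment rate ≈ 5.83%.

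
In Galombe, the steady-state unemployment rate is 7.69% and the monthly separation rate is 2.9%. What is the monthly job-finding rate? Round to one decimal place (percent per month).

Job-finding rate ≈ 34.8% per month.

From u* = s/(s+f): f = s·(1−u)/u.
f = 2.9 × (1 − 0.0769) / 0.0769 = 2.6770 / 0.0769 ≈ 34.8% per month.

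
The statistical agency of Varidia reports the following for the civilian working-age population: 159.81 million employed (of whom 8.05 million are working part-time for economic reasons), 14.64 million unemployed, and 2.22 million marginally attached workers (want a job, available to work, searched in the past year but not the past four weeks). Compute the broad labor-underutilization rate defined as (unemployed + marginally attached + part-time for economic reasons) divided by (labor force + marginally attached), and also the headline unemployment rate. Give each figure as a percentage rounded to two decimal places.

Labor force = 159.81 + 14.64 = 174.45 million.
Numerator = 14.64 + 2.22 + 8.05 = 24.91 million.
Denominator = 174.45 + 2.22 = 176.67 million.
Broad rate = 24.91 / 176.67 = 14.10%.
Headline unemployment rate = 14.64 / 174.45 = 8.39%.

Broad underutilization rate ≈ 14.10%; headline unemployment rate ≈ 8.39%.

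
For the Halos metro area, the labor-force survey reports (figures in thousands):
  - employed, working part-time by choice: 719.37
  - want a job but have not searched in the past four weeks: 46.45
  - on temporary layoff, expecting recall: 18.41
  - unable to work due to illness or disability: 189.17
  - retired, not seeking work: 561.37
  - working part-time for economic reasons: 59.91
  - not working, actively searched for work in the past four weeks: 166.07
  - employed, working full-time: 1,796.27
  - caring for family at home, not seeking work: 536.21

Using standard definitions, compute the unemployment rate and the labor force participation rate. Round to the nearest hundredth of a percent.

Unemployment rate ≈ 6.68%; labor force participation rate ≈ 67.43%.

Employed = 719.37 + 59.91 + 1,796.27 = 2,575.55 thousand (anyone who worked, including part-time for economic reasons, counts as employed).
Unemployed = 18.41 + 166.07 = 184.48 thousand (jobless and actively searching, or on temporary layoff).
Labor force = 2,575.55 + 184.48 = 2,760.03 thousand.
Not in labor force = 46.45 + 189.17 + 561.37 + 536.21 = 1,333.20 thousand (those not working and not actively searching are outside the labor force — including those who want a job but have given up searching).
Civilian working-age population = 2,760.03 + 1,333.20 = 4,093.23 thousand.
Unemployment rate = 184.48 / 2,760.03 = 6.68%.
Labor force participation rate = 2,760.03 / 4,093.23 = 67.43%.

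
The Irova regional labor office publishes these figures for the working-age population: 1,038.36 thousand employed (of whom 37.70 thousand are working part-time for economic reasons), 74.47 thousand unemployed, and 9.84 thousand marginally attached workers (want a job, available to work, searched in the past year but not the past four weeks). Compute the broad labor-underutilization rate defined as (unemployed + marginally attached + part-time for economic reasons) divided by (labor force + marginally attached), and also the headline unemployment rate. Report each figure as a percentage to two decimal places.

Broad underutilization rate ≈ 10.87%; headline unemployment rate ≈ 6.69%.

Labor force = 1,038.36 + 74.47 = 1,112.83 thousand.
Numerator = 74.47 + 9.84 + 37.70 = 122.01 thousand.
Denominator = 1,112.83 + 9.84 = 1,122.67 thousand.
Broad rate = 122.01 / 1,122.67 = 10.87%.
Headline unemployment rate = 74.47 / 1,112.83 = 6.69%.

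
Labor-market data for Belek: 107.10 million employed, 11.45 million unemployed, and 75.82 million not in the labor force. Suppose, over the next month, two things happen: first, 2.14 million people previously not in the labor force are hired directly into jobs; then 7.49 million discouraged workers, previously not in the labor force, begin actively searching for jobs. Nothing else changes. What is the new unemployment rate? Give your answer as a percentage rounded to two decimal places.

Initially, labor force = 107.10 + 11.45 = 118.55 million, so u = 11.45/118.55 = 9.66%.
After the first change, employed and labor force both rise by 2.14; unemployed unchanged → E = 109.24, U = 11.45, labor force = 120.69 million.
After the second change, unemployed and labor force both rise by 7.49 → E = 109.24, U = 18.94, labor force = 128.18 million.
New unemployment rate = 18.94 / 128.18 = 14.78%.

New unemployment rate ≈ 14.78%.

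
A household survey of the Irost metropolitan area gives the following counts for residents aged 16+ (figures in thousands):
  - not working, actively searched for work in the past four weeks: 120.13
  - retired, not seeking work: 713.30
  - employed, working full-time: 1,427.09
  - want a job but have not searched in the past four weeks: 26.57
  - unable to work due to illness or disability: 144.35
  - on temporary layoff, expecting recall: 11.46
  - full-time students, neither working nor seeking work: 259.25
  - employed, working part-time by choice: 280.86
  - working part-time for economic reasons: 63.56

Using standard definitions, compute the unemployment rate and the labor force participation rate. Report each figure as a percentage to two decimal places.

Employed = 1,427.09 + 280.86 + 63.56 = 1,771.51 thousand (anyone who worked, including part-time for economic reasons, counts as employed).
Unemployed = 120.13 + 11.46 = 131.59 thousand (jobless and actively searching, or on temporary layoff).
Labor force = 1,771.51 + 131.59 = 1,903.10 thousand.
Not in labor force = 713.30 + 26.57 + 144.35 + 259.25 = 1,143.47 thousand (those not working and not actively searching are outside the labor force — including those who want a job but have given up searching).
Civilian working-age population = 1,903.10 + 1,143.47 = 3,046.57 thousand.
Unemployment rate = 131.59 / 1,903.10 = 6.91%.
Labor force participation rate = 1,903.10 / 3,046.57 = 62.47%.

Unemployment rate ≈ 6.91%; labor force participation rate ≈ 62.47%.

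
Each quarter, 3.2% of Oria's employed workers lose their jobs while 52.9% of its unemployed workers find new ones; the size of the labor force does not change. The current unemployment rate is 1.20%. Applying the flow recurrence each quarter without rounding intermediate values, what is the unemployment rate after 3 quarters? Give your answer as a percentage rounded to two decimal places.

With a fixed labor force, u_{t+1} = u_t + s·(1−u_t) − f·u_t = u_t·(1−s−f) + s.
Here 1−s−f = 0.439 and s = 0.032.
u_1 = 0.012000 × 0.439 + 0.032 = 0.037268.
u_2 = 0.037268 × 0.439 + 0.032 = 0.048361.
u_3 = 0.048361 × 0.439 + 0.032 = 0.053230.

Unemployment rate after three quarters ≈ 5.32%.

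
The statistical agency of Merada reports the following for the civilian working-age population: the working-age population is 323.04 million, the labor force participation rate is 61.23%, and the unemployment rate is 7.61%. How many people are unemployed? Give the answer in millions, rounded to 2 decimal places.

About 15.05 million are unemployed.

Labor force = 0.6123 × 323.04 = 197.80 million.
Unemployed = 0.0761 × 197.80 ≈ 15.05 million.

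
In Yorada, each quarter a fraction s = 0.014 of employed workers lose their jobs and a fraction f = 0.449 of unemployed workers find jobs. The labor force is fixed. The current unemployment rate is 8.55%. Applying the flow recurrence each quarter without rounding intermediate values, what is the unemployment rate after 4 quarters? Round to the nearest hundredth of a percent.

Unemployment rate after four quarters ≈ 3.48%.

With a fixed labor force, u_{t+1} = u_t + s·(1−u_t) − f·u_t = u_t·(1−s−f) + s.
Here 1−s−f = 0.537 and s = 0.014.
u_1 = 0.085500 × 0.537 + 0.014 = 0.059914.
u_2 = 0.059914 × 0.537 + 0.014 = 0.046174.
u_3 = 0.046174 × 0.537 + 0.014 = 0.038795.
u_4 = 0.038795 × 0.537 + 0.014 = 0.034833.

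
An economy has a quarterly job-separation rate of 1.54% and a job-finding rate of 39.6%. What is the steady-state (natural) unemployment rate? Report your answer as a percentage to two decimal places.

At steady state the flows balance: s·E = f·U, so U/(E+U) = s/(s+f).
u* = 1.54 / (1.54 + 39.6) = 1.54 / 41.14 = 3.74%.

Steady-state unemployment rate ≈ 3.74%.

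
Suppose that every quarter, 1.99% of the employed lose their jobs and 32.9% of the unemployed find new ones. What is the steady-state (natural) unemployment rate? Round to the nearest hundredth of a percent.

At steady state the flows balance: s·E = f·U, so U/(E+U) = s/(s+f).
u* = 1.99 / (1.99 + 32.9) = 1.99 / 34.89 = 5.70%.

Steady-state unemployment rate ≈ 5.70%.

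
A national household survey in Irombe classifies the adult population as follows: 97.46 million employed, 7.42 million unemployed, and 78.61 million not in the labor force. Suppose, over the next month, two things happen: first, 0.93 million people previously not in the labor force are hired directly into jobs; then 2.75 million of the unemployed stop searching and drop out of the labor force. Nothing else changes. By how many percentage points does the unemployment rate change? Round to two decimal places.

Initially, labor force = 97.46 + 7.42 = 104.88 million, so u = 7.42/104.88 = 7.07%.
After the first change, employed and labor force both rise by 0.93; unemployed unchanged → E = 98.39, U = 7.42, labor force = 105.81 million.
After the second change, unemployed and labor force both fall by 2.75 → E = 98.39, U = 4.67, labor force = 103.06 million.
New unemployment rate = 4.67 / 103.06 = 4.53%.
Change = 4.53% − 7.07% = −2.54 percentage points.

The unemployment rate changes by −2.54 percentage points.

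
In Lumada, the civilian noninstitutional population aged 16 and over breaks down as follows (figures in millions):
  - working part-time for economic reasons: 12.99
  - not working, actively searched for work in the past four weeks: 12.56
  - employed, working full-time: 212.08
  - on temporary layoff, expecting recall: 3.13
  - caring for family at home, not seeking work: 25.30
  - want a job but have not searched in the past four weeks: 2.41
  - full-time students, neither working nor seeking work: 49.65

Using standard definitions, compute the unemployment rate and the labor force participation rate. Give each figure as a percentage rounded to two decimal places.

Employed = 12.99 + 212.08 = 225.07 million (anyone who worked, including part-time for economic reasons, counts as employed).
Unemployed = 12.56 + 3.13 = 15.69 million (jobless and actively searching, or on temporary layoff).
Labor force = 225.07 + 15.69 = 240.76 million.
Not in labor force = 25.30 + 2.41 + 49.65 = 77.36 million (those not working and not actively searching are outside the labor force — including those who want a job but have given up searching).
Civilian working-age population = 240.76 + 77.36 = 318.12 million.
Unemployment rate = 15.69 / 240.76 = 6.52%.
Labor force participation rate = 240.76 / 318.12 = 75.68%.

Unemployment rate ≈ 6.52%; labor force participation rate ≈ 75.68%.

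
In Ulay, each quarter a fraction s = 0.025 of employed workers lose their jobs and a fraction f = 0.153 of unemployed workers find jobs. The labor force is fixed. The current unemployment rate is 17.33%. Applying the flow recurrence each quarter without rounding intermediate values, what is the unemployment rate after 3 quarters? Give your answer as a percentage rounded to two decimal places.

Unemployment rate after three quarters ≈ 15.87%.

With a fixed labor force, u_{t+1} = u_t + s·(1−u_t) − f·u_t = u_t·(1−s−f) + s.
Here 1−s−f = 0.822 and s = 0.025.
u_1 = 0.173300 × 0.822 + 0.025 = 0.167453.
u_2 = 0.167453 × 0.822 + 0.025 = 0.162646.
u_3 = 0.162646 × 0.822 + 0.025 = 0.158695.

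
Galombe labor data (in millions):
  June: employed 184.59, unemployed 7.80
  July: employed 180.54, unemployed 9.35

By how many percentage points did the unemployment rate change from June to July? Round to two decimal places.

The unemployment rate changed by +0.87 percentage points.

June: labor force = 184.59 + 7.80 = 192.39; u = 7.80/192.39 = 4.05%.
July: labor force = 180.54 + 9.35 = 189.89; u = 9.35/189.89 = 4.92%.
Change = 4.92% − 4.05% = +0.87 pp.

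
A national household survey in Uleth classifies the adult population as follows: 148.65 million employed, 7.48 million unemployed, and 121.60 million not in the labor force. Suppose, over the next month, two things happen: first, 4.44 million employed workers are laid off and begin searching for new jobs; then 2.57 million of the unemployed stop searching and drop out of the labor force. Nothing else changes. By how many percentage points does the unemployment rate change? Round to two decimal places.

The unemployment rate changes by +1.30 percentage points.

Initially, labor force = 148.65 + 7.48 = 156.13 million, so u = 7.48/156.13 = 4.79%.
After the first change, employed falls and unemployed rises by 4.44; labor force unchanged → E = 144.21, U = 11.92, labor force = 156.13 million.
After the second change, unemployed and labor force both fall by 2.57 → E = 144.21, U = 9.35, labor force = 153.56 million.
New unemployment rate = 9.35 / 153.56 = 6.09%.
Change = 6.09% − 4.79% = +1.30 percentage points.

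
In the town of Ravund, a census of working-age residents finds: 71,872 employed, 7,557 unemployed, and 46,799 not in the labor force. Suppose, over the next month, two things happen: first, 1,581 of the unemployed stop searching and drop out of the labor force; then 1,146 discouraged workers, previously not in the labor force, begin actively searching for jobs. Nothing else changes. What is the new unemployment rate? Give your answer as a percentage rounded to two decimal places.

Initially, labor force = 71,872 + 7,557 = 79,429, so u = 7,557/79,429 = 9.51%.
After the first change, unemployed and labor force both fall by 1,581 → E = 71,872, U = 5,976, labor force = 77,848.
After the second change, unemployed and labor force both rise by 1,146 → E = 71,872, U = 7,122, labor force = 78,994.
New unemployment rate = 7,122 / 78,994 = 9.02%.

New unemployment rate ≈ 9.02%.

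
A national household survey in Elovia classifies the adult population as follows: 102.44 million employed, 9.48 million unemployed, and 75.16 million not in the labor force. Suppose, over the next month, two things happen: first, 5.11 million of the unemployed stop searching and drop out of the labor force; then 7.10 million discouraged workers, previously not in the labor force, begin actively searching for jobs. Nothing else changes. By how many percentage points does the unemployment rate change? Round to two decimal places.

Initially, labor force = 102.44 + 9.48 = 111.92 million, so u = 9.48/111.92 = 8.47%.
After the first change, unemployed and labor force both fall by 5.11 → E = 102.44, U = 4.37, labor force = 106.81 million.
After the second change, unemployed and labor force both rise by 7.10 → E = 102.44, U = 11.47, labor force = 113.91 million.
New unemployment rate = 11.47 / 113.91 = 10.07%.
Change = 10.07% − 8.47% = +1.60 percentage points.

The unemployment rate changes by +1.60 percentage points.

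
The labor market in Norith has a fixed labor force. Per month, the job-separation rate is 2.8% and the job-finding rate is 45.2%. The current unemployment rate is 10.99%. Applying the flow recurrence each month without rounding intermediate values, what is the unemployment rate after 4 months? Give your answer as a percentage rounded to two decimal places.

Unemployment rate after four months ≈ 6.21%.

With a fixed labor force, u_{t+1} = u_t + s·(1−u_t) − f·u_t = u_t·(1−s−f) + s.
Here 1−s−f = 0.520 and s = 0.028.
u_1 = 0.109900 × 0.520 + 0.028 = 0.085148.
u_2 = 0.085148 × 0.520 + 0.028 = 0.072277.
u_3 = 0.072277 × 0.520 + 0.028 = 0.065584.
u_4 = 0.065584 × 0.520 + 0.028 = 0.062104.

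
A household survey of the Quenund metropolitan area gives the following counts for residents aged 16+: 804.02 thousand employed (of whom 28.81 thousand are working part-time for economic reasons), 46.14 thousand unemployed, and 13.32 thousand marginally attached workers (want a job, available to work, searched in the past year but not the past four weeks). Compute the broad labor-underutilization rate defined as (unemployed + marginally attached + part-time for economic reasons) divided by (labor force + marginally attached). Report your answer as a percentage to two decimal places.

Labor force = 804.02 + 46.14 = 850.16 thousand.
Numerator = 46.14 + 13.32 + 28.81 = 88.27 thousand.
Denominator = 850.16 + 13.32 = 863.48 thousand.
Broad rate = 88.27 / 863.48 = 10.22%.

Broad underutilization rate ≈ 10.22%.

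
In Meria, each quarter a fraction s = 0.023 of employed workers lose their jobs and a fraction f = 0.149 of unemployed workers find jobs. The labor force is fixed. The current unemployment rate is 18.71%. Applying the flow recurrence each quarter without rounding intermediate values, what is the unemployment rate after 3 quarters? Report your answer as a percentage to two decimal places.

With a fixed labor force, u_{t+1} = u_t + s·(1−u_t) − f·u_t = u_t·(1−s−f) + s.
Here 1−s−f = 0.828 and s = 0.023.
u_1 = 0.187100 × 0.828 + 0.023 = 0.177919.
u_2 = 0.177919 × 0.828 + 0.023 = 0.170317.
u_3 = 0.170317 × 0.828 + 0.023 = 0.164022.

Unemployment rate after three quarters ≈ 16.40%.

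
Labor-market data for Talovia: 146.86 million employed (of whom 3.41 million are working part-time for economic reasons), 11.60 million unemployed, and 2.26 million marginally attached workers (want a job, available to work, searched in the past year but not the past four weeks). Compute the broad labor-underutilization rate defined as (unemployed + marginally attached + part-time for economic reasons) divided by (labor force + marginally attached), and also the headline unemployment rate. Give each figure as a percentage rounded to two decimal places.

Broad underutilization rate ≈ 10.75%; headline unemployment rate ≈ 7.32%.

Labor force = 146.86 + 11.60 = 158.46 million.
Numerator = 11.60 + 2.26 + 3.41 = 17.27 million.
Denominator = 158.46 + 2.26 = 160.72 million.
Broad rate = 17.27 / 160.72 = 10.75%.
Headline unemployment rate = 11.60 / 158.46 = 7.32%.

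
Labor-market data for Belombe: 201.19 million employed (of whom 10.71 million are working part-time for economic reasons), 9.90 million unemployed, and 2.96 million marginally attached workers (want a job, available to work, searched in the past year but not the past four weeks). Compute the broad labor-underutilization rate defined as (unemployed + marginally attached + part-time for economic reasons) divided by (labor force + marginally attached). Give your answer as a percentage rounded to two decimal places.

Broad underutilization rate ≈ 11.01%.

Labor force = 201.19 + 9.90 = 211.09 million.
Numerator = 9.90 + 2.96 + 10.71 = 23.57 million.
Denominator = 211.09 + 2.96 = 214.05 million.
Broad rate = 23.57 / 214.05 = 11.01%.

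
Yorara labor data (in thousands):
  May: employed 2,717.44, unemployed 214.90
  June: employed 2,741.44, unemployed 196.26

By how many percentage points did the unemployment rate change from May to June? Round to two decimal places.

The unemployment rate changed by −0.65 percentage points.

May: labor force = 2,717.44 + 214.90 = 2,932.34; u = 214.90/2,932.34 = 7.33%.
June: labor force = 2,741.44 + 196.26 = 2,937.70; u = 196.26/2,937.70 = 6.68%.
Change = 6.68% − 7.33% = −0.65 pp.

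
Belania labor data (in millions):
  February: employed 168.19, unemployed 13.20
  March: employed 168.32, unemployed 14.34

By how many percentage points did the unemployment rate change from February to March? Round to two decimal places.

The unemployment rate changed by +0.57 percentage points.

February: labor force = 168.19 + 13.20 = 181.39; u = 13.20/181.39 = 7.28%.
March: labor force = 168.32 + 14.34 = 182.66; u = 14.34/182.66 = 7.85%.
Change = 7.85% − 7.28% = +0.57 pp.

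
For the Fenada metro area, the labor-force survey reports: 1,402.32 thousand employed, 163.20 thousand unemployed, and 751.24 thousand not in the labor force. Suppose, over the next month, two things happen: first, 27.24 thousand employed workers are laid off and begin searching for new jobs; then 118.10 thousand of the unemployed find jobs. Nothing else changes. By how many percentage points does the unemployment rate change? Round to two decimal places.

Initially, labor force = 1,402.32 + 163.20 = 1,565.52 thousand, so u = 163.20/1,565.52 = 10.42%.
After the first change, employed falls and unemployed rises by 27.24; labor force unchanged → E = 1,375.08, U = 190.44, labor force = 1,565.52 thousand.
After the second change, unemployed falls and employed rises by 118.10; labor force unchanged → E = 1,493.18, U = 72.34, labor force = 1,565.52 thousand.
New unemployment rate = 72.34 / 1,565.52 = 4.62%.
Change = 4.62% − 10.42% = −5.80 percentage points.

The unemployment rate changes by −5.80 percentage points.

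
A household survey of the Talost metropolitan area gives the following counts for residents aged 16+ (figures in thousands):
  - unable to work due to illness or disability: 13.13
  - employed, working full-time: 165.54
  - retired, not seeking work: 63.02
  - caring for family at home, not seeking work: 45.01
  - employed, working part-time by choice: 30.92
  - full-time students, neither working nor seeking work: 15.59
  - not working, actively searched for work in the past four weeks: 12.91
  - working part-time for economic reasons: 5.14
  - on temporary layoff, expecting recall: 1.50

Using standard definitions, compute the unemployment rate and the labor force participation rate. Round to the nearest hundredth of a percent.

Unemployment rate ≈ 6.67%; labor force participation rate ≈ 61.23%.

Employed = 165.54 + 30.92 + 5.14 = 201.60 thousand (anyone who worked, including part-time for economic reasons, counts as employed).
Unemployed = 12.91 + 1.50 = 14.41 thousand (jobless and actively searching, or on temporary layoff).
Labor force = 201.60 + 14.41 = 216.01 thousand.
Not in labor force = 13.13 + 63.02 + 45.01 + 15.59 = 136.75 thousand (those not working and not actively searching are outside the labor force).
Civilian working-age population = 216.01 + 136.75 = 352.76 thousand.
Unemployment rate = 14.41 / 216.01 = 6.67%.
Labor force participation rate = 216.01 / 352.76 = 61.23%.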